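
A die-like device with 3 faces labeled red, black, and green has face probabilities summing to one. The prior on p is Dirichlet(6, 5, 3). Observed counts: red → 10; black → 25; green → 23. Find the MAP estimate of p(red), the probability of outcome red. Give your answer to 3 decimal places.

MAP estimate of p(red) = 0.217

The posterior is Dirichlet(αᵢ + nᵢ) = Dirichlet(16, 30, 26).
For a Dirichlet(a₁,…,a_K) with all aᵢ > 1, the mode has j-th component (aⱼ − 1)/(Σaᵢ − K).
Here Σaᵢ = 72 and K = 3, so p(red) = (16 − 1)/(72 − 3) = 15/69 ≈ 0.217.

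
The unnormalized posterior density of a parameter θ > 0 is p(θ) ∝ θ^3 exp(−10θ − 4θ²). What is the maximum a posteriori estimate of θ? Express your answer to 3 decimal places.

θ̂_MAP = 0.250

ℓ'(θ) = 3/θ − 10 − 8θ. Setting this to zero and multiplying by θ: 8θ² + 10θ − 3 = 0.
θ = (−10 + √(10² + 4·8·3)) / (2·8) = (−10 + √196) / 16 = (−10 + 14)/16 = 1/4.
ℓ''(θ) = −3/θ² − 8 < 0, confirming a maximum.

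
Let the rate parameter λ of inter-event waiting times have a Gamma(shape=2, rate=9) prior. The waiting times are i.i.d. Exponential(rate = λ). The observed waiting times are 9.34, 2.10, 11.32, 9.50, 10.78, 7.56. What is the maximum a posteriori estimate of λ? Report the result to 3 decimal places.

λ̂_MAP = 0.117

The Exponential(rate=λ) likelihood is ∝ λ^n e^(−λΣtᵢ). Here n = 6 and Σtᵢ = 9.34 + 2.10 + 11.32 + 9.50 + 10.78 + 7.56 = 50.60.
Posterior ∝ λe^(−9λ) · λ^6e^(−50.60λ) = λ^7e^(−59.60λ), i.e. Gamma(8, 59.60).
Mode = (a−1)/b = 7/59.60 ≈ 0.117.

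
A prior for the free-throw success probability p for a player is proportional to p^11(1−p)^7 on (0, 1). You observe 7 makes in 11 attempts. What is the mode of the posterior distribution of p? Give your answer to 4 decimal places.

p̂_MAP = 0.6207

The prior density ∝ p^11(1−p)^7 is the kernel of Beta(12, 8).
Data: 7 successes in 11 trials. The binomial likelihood contributes p^7(1−p)^4, so the posterior is Beta(12+7, 8+4) = Beta(19, 12).
For Beta(a, b) with a, b > 1 the mode is (a−1)/(a+b−2) = 18/29 ≈ 0.6207.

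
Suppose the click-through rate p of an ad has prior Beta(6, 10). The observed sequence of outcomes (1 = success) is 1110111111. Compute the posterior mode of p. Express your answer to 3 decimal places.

Prior: Beta(6, 10).
Data: 9 successes in 10 trials (from the sequence). The binomial likelihood contributes p^9(1−p)^1, so the posterior is Beta(6+9, 10+1) = Beta(15, 11).
For Beta(a, b) with a, b > 1 the mode is (a−1)/(a+b−2) = 14/24 ≈ 0.583.

p̂_MAP = 0.583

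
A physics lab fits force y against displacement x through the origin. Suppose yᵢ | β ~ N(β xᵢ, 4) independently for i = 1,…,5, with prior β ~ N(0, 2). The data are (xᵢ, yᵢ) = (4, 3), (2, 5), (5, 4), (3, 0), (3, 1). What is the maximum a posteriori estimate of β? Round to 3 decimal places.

log p(β | y) = −Σ(yᵢ − βxᵢ)²/(2·4) − β²/(2·2) + const.
Setting the derivative to zero: Σxᵢ(yᵢ − βxᵢ)/4 − β/2 = 0, so β = Σxᵢyᵢ / (Σxᵢ² + σ²/τ²).
Σxᵢyᵢ = 4·3 + 2·5 + 5·4 + 3·0 + 3·1 = 45; Σxᵢ² = 63; σ²/τ² = 2.
β̂_MAP = 45 / (63 + 2) = 45/65 ≈ 0.692.

β̂_MAP = 0.692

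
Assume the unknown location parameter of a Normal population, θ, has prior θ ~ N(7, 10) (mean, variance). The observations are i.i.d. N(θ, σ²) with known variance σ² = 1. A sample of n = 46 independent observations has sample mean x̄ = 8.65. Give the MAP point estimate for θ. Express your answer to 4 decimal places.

θ̂_MAP = 8.6464

n = 46, x̄ = 8.65.
For a Normal prior and Normal likelihood with known variance, the posterior is Normal; its mode equals its mean, the precision-weighted average.
Prior precision 1/σ₀² = 1/10 = 0.1; data precision n/σ² = 46/1 = 46.
θ̂ = (0.1·7 + 46·8.65) / (0.1 + 46) = 398.6/46.1 = 3986/461 ≈ 8.6464.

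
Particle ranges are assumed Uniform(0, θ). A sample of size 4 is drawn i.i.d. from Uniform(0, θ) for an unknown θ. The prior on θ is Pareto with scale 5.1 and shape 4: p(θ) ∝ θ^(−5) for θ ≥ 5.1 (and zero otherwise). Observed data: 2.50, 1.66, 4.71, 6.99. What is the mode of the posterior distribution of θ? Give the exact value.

θ̂_MAP = 6.99

The Uniform(0, θ) likelihood is θ^(−n) for θ ≥ max(xᵢ), zero otherwise. Here max(xᵢ) = 6.99.
Posterior ∝ θ^(−5) · θ^(−4) = θ^(−9) on θ ≥ max(5.1, 6.99) = 6.99.
This density is strictly decreasing in θ, so the posterior mode lies at the lower boundary of the support.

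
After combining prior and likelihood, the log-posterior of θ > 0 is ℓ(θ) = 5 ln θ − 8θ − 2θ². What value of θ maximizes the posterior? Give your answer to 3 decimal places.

ℓ'(θ) = 5/θ − 8 − 4θ. Setting this to zero and multiplying by θ: 4θ² + 8θ − 5 = 0.
θ = (−8 + √(8² + 4·4·5)) / (2·4) = (−8 + √144) / 8 = (−8 + 12)/8 = 1/2.
ℓ''(θ) = −5/θ² − 4 < 0, confirming a maximum.

θ̂_MAP = 0.500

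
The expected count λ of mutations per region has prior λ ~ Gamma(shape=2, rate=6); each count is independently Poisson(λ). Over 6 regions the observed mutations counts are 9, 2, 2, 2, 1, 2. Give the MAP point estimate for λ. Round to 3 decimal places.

λ̂_MAP = 1.583

Σxᵢ = 9+2+2+2+1+2 = 18, with n = 6.
Posterior ∝ λe^(−6λ) · λ^18e^(−6λ) = λ^19e^(−12λ), i.e. Gamma(shape=20, rate=12).
The mode of a Gamma(a, b) with a ≥ 1 (shape–rate) is (a−1)/b = 19/12 ≈ 1.583.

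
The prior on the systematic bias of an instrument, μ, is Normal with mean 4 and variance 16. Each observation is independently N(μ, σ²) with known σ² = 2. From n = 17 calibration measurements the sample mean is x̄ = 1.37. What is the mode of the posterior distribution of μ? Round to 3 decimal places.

n = 17, x̄ = 1.37.
For a Normal prior and Normal likelihood with known variance, the posterior is Normal; its mode equals its mean, the precision-weighted average.
Prior precision 1/σ₀² = 1/16 = 0.0625; data precision n/σ² = 17/2 = 8.5.
μ̂ = (0.0625·4 + 8.5·1.37) / (0.0625 + 8.5) = 11.895/8.5625 = 4758/3425 ≈ 1.389.

μ̂_MAP = 1.389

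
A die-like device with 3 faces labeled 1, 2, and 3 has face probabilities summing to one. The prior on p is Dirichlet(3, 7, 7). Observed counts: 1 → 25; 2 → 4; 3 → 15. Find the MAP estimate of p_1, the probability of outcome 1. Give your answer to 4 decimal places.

MAP estimate: 0.4655

The posterior is Dirichlet(αᵢ + nᵢ) = Dirichlet(28, 11, 22).
For a Dirichlet(a₁,…,a_K) with all aᵢ > 1, the mode has j-th component (aⱼ − 1)/(Σaᵢ − K).
Here Σaᵢ = 61 and K = 3, so p_1 = (28 − 1)/(61 − 3) = 27/58 ≈ 0.4655.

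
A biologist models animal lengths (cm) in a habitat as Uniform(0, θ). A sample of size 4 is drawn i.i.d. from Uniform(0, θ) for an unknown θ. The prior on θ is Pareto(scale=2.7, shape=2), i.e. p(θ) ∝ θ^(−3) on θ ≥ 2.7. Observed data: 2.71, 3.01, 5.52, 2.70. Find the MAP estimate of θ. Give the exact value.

The Uniform(0, θ) likelihood is θ^(−n) for θ ≥ max(xᵢ), zero otherwise. Here max(xᵢ) = 5.52.
Posterior ∝ θ^(−3) · θ^(−4) = θ^(−7) on θ ≥ max(2.7, 5.52) = 5.52.
This density is strictly decreasing in θ, so the posterior mode lies at the lower boundary of the support.

θ̂_MAP = 5.52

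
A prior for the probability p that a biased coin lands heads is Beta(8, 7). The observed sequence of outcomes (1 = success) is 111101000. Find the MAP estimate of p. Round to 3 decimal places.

p̂_MAP = 0.545

Prior: Beta(8, 7).
Data: 5 successes in 9 trials (from the sequence). The binomial likelihood contributes p^5(1−p)^4, so the posterior is Beta(8+5, 7+4) = Beta(13, 11).
For Beta(a, b) with a, b > 1 the mode is (a−1)/(a+b−2) = 12/22 ≈ 0.545.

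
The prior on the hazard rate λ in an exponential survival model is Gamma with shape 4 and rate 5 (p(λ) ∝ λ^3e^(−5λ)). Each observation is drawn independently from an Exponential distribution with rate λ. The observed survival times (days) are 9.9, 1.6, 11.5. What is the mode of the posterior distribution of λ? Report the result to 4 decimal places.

λ̂_MAP = 0.2143

The Exponential(rate=λ) likelihood is ∝ λ^n e^(−λΣtᵢ). Here n = 3 and Σtᵢ = 9.9 + 1.6 + 11.5 = 23.
Posterior ∝ λ^3e^(−5λ) · λ^3e^(−23λ) = λ^6e^(−28λ), i.e. Gamma(7, 28).
Mode = (a−1)/b = 6/28 ≈ 0.2143.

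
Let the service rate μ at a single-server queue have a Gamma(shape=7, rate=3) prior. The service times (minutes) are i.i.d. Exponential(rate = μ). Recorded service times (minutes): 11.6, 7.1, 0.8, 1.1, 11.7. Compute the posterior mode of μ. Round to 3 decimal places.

μ̂_MAP = 0.312

The Exponential(rate=μ) likelihood is ∝ μ^n e^(−μΣtᵢ). Here n = 5 and Σtᵢ = 11.6 + 7.1 + 0.8 + 1.1 + 11.7 = 32.3.
Posterior ∝ μ^6e^(−3μ) · μ^5e^(−32.3μ) = μ^11e^(−35.3μ), i.e. Gamma(12, 35.3).
Mode = (a−1)/b = 11/35.3 ≈ 0.312.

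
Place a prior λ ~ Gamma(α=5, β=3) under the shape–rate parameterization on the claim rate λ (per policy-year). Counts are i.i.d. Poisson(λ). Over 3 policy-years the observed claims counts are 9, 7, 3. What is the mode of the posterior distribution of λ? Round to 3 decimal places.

λ̂_MAP = 3.833

Σxᵢ = 9+7+3 = 19, with n = 3.
Posterior ∝ λ^4e^(−3λ) · λ^19e^(−3λ) = λ^23e^(−6λ), i.e. Gamma(shape=24, rate=6).
The mode of a Gamma(a, b) with a ≥ 1 (shape–rate) is (a−1)/b = 23/6 ≈ 3.833.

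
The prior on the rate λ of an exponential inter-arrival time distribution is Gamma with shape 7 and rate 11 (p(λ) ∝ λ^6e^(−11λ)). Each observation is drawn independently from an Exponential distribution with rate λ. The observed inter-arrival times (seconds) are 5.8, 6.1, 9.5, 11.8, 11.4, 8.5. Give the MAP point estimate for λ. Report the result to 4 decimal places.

The Exponential(rate=λ) likelihood is ∝ λ^n e^(−λΣtᵢ). Here n = 6 and Σtᵢ = 5.8 + 6.1 + 9.5 + 11.8 + 11.4 + 8.5 = 53.1.
Posterior ∝ λ^6e^(−11λ) · λ^6e^(−53.1λ) = λ^12e^(−64.1λ), i.e. Gamma(13, 64.1).
Mode = (a−1)/b = 12/64.1 ≈ 0.1872.

λ̂_MAP = 0.1872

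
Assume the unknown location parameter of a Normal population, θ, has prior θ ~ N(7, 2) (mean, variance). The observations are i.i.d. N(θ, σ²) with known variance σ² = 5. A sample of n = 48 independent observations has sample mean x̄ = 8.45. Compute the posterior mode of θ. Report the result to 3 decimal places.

n = 48, x̄ = 8.45.
For a Normal prior and Normal likelihood with known variance, the posterior is Normal; its mode equals its mean, the precision-weighted average.
Prior precision 1/σ₀² = 1/2 = 0.5; data precision n/σ² = 48/5 = 9.6.
θ̂ = (0.5·7 + 9.6·8.45) / (0.5 + 9.6) = 84.62/10.1 = 4231/505 ≈ 8.378.

θ̂_MAP = 8.378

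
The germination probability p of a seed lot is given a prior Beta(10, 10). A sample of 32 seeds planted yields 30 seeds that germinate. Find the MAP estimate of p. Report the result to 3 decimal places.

Prior: Beta(10, 10).
Data: 30 successes in 32 trials. The binomial likelihood contributes p^30(1−p)^2, so the posterior is Beta(10+30, 10+2) = Beta(40, 12).
For Beta(a, b) with a, b > 1 the mode is (a−1)/(a+b−2) = 39/50 ≈ 0.780.

p̂_MAP = 0.780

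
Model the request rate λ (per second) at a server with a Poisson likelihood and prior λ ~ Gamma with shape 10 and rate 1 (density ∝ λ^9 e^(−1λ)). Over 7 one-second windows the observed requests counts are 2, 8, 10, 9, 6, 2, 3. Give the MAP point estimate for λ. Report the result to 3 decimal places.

λ̂_MAP = 6.125

Σxᵢ = 2+8+10+9+6+2+3 = 40, with n = 7.
Posterior ∝ λ^9e^(−1λ) · λ^40e^(−7λ) = λ^49e^(−8λ), i.e. Gamma(shape=50, rate=8).
The mode of a Gamma(a, b) with a ≥ 1 (shape–rate) is (a−1)/b = 49/8 ≈ 6.125.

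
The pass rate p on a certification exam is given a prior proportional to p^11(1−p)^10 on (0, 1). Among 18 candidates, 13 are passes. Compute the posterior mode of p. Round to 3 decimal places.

The prior density ∝ p^11(1−p)^10 is the kernel of Beta(12, 11).
Data: 13 successes in 18 trials. The binomial likelihood contributes p^13(1−p)^5, so the posterior is Beta(12+13, 11+5) = Beta(25, 16).
For Beta(a, b) with a, b > 1 the mode is (a−1)/(a+b−2) = 24/39 ≈ 0.615.

p̂_MAP = 0.615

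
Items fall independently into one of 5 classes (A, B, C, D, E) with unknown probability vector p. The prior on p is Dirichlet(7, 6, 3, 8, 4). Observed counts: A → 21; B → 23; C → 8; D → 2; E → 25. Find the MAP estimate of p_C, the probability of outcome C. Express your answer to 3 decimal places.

The posterior is Dirichlet(αᵢ + nᵢ) = Dirichlet(28, 29, 11, 10, 29).
For a Dirichlet(a₁,…,a_K) with all aᵢ > 1, the mode has j-th component (aⱼ − 1)/(Σaᵢ − K).
Here Σaᵢ = 107 and K = 5, so p_C = (11 − 1)/(107 − 5) = 10/102 ≈ 0.098.

MAP estimate of p_C = 0.098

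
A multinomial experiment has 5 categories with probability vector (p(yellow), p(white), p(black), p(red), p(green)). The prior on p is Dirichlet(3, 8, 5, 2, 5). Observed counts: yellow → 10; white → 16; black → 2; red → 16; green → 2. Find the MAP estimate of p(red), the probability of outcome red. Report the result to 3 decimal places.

MAP estimate of p(red) = 0.266

The posterior is Dirichlet(αᵢ + nᵢ) = Dirichlet(13, 24, 7, 18, 7).
For a Dirichlet(a₁,…,a_K) with all aᵢ > 1, the mode has j-th component (aⱼ − 1)/(Σaᵢ − K).
Here Σaᵢ = 69 and K = 5, so p(red) = (18 − 1)/(69 − 5) = 17/64 ≈ 0.266.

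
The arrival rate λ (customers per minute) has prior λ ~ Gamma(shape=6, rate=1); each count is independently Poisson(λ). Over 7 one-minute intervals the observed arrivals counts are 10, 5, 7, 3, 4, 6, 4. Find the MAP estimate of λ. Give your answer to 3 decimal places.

Σxᵢ = 10+5+7+3+4+6+4 = 39, with n = 7.
Posterior ∝ λ^5e^(−1λ) · λ^39e^(−7λ) = λ^44e^(−8λ), i.e. Gamma(shape=45, rate=8).
The mode of a Gamma(a, b) with a ≥ 1 (shape–rate) is (a−1)/b = 44/8 ≈ 5.500.

λ̂_MAP = 5.500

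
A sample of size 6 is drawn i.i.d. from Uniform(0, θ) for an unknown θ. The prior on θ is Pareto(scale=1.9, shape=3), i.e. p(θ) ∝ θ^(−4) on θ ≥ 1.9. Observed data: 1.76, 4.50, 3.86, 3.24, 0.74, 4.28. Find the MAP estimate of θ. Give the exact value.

The Uniform(0, θ) likelihood is θ^(−n) for θ ≥ max(xᵢ), zero otherwise. Here max(xᵢ) = 4.50.
Posterior ∝ θ^(−4) · θ^(−6) = θ^(−10) on θ ≥ max(1.9, 4.50) = 4.50.
This density is strictly decreasing in θ, so the posterior mode lies at the lower boundary of the support.

θ̂_MAP = 4.50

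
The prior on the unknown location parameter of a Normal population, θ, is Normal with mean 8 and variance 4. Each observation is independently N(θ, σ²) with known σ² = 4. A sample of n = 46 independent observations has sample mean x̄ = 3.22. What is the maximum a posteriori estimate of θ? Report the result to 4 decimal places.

n = 46, x̄ = 3.22.
For a Normal prior and Normal likelihood with known variance, the posterior is Normal; its mode equals its mean, the precision-weighted average.
Prior precision 1/σ₀² = 1/4 = 0.25; data precision n/σ² = 46/4 = 11.5.
θ̂ = (0.25·8 + 11.5·3.22) / (0.25 + 11.5) = 39.03/11.75 = 3903/1175 ≈ 3.3217.

θ̂_MAP = 3.3217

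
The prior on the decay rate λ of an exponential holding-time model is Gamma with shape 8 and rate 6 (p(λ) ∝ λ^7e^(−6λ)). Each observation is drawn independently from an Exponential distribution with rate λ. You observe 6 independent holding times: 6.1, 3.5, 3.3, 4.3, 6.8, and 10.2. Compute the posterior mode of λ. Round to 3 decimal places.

λ̂_MAP = 0.323

The Exponential(rate=λ) likelihood is ∝ λ^n e^(−λΣtᵢ). Here n = 6 and Σtᵢ = 6.1 + 3.5 + 3.3 + 4.3 + 6.8 + 10.2 = 34.2.
Posterior ∝ λ^7e^(−6λ) · λ^6e^(−34.2λ) = λ^13e^(−40.2λ), i.e. Gamma(14, 40.2).
Mode = (a−1)/b = 13/40.2 ≈ 0.323.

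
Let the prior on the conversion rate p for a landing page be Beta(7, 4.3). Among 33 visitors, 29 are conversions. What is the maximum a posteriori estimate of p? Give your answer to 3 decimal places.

Prior: Beta(7, 4.3).
Data: 29 successes in 33 trials. The binomial likelihood contributes p^29(1−p)^4, so the posterior is Beta(7+29, 4.3+4) = Beta(36, 8.3).
For Beta(a, b) with a, b > 1 the mode is (a−1)/(a+b−2) = 35/42.3 ≈ 0.827.

p̂_MAP = 0.827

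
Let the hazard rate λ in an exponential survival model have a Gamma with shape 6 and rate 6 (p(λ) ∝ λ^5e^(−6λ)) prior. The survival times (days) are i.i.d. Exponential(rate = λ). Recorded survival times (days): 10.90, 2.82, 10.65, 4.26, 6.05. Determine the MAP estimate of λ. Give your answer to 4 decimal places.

λ̂_MAP = 0.2458

The Exponential(rate=λ) likelihood is ∝ λ^n e^(−λΣtᵢ). Here n = 5 and Σtᵢ = 10.90 + 2.82 + 10.65 + 4.26 + 6.05 = 34.68.
Posterior ∝ λ^5e^(−6λ) · λ^5e^(−34.68λ) = λ^10e^(−40.68λ), i.e. Gamma(11, 40.68).
Mode = (a−1)/b = 10/40.68 ≈ 0.2458.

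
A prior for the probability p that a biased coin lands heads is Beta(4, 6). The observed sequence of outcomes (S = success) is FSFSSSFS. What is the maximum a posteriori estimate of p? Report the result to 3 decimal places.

Prior: Beta(4, 6).
Data: 5 successes in 8 trials (from the sequence). The binomial likelihood contributes p^5(1−p)^3, so the posterior is Beta(4+5, 6+3) = Beta(9, 9).
For Beta(a, b) with a, b > 1 the mode is (a−1)/(a+b−2) = 8/16 ≈ 0.500.

p̂_MAP = 0.500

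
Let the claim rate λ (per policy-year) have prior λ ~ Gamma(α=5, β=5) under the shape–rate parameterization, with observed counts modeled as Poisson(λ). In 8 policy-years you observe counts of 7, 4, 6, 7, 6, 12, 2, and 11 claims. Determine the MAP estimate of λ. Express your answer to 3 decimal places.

Σxᵢ = 7+4+6+7+6+12+2+11 = 55, with n = 8.
Posterior ∝ λ^4e^(−5λ) · λ^55e^(−8λ) = λ^59e^(−13λ), i.e. Gamma(shape=60, rate=13).
The mode of a Gamma(a, b) with a ≥ 1 (shape–rate) is (a−1)/b = 59/13 ≈ 4.538.

λ̂_MAP = 4.538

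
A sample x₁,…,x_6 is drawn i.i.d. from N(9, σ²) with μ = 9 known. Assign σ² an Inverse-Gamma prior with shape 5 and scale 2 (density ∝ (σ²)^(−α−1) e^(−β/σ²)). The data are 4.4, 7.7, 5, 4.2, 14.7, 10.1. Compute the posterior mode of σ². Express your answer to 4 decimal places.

σ̂²_MAP = 5.5328

Sum of squared deviations about the known mean: SS = (4.4−9)² + (7.7−9)² + (5−9)² + (4.2−9)² + (14.7−9)² + (10.1−9)² = 95.59.
The Normal likelihood contributes (σ²)^(−n/2) exp(−SS/(2σ²)), so the posterior is Inverse-Gamma(α + n/2, β + SS/2) = Inverse-Gamma(8, 49.795).
The mode of Inverse-Gamma(a, b) is b/(a+1) = 49.795/9 ≈ 5.5328.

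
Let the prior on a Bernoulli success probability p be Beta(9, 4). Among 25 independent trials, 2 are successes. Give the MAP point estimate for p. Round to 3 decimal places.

p̂_MAP = 0.278

Prior: Beta(9, 4).
Data: 2 successes in 25 trials. The binomial likelihood contributes p^2(1−p)^23, so the posterior is Beta(9+2, 4+23) = Beta(11, 27).
For Beta(a, b) with a, b > 1 the mode is (a−1)/(a+b−2) = 10/36 ≈ 0.278.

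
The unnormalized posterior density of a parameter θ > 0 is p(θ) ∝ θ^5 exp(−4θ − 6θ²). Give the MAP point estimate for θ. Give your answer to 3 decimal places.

θ̂_MAP = 0.500

ℓ'(θ) = 5/θ − 4 − 12θ. Setting this to zero and multiplying by θ: 12θ² + 4θ − 5 = 0.
θ = (−4 + √(4² + 4·12·5)) / (2·12) = (−4 + √256) / 24 = (−4 + 16)/24 = 1/2.
ℓ''(θ) = −5/θ² − 12 < 0, confirming a maximum.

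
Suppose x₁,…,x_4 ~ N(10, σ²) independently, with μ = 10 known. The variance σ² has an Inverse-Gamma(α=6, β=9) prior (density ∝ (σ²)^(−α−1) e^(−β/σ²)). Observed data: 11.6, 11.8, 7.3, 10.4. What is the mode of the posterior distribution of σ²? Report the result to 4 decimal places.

Sum of squared deviations about the known mean: SS = (11.6−10)² + (11.8−10)² + (7.3−10)² + (10.4−10)² = 13.25.
The Normal likelihood contributes (σ²)^(−n/2) exp(−SS/(2σ²)), so the posterior is Inverse-Gamma(α + n/2, β + SS/2) = Inverse-Gamma(8, 15.625).
The mode of Inverse-Gamma(a, b) is b/(a+1) = 15.625/9 ≈ 1.7361.

σ̂²_MAP = 1.7361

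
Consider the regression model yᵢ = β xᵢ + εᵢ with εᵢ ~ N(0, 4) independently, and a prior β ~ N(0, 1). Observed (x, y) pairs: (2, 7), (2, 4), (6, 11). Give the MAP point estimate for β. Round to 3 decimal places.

log p(β | y) = −Σ(yᵢ − βxᵢ)²/(2·4) − β²/(2·1) + const.
Setting the derivative to zero: Σxᵢ(yᵢ − βxᵢ)/4 − β/1 = 0, so β = Σxᵢyᵢ / (Σxᵢ² + σ²/τ²).
Σxᵢyᵢ = 2·7 + 2·4 + 6·11 = 88; Σxᵢ² = 44; σ²/τ² = 4.
β̂_MAP = 88 / (44 + 4) = 88/48 ≈ 1.833.

β̂_MAP = 1.833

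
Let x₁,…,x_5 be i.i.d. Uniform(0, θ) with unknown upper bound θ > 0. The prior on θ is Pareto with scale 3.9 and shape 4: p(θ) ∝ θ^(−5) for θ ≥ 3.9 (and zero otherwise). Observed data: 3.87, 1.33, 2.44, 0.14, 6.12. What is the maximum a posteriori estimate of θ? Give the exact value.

The Uniform(0, θ) likelihood is θ^(−n) for θ ≥ max(xᵢ), zero otherwise. Here max(xᵢ) = 6.12.
Posterior ∝ θ^(−5) · θ^(−5) = θ^(−10) on θ ≥ max(3.9, 6.12) = 6.12.
This density is strictly decreasing in θ, so the posterior mode lies at the lower boundary of the support.

θ̂_MAP = 6.12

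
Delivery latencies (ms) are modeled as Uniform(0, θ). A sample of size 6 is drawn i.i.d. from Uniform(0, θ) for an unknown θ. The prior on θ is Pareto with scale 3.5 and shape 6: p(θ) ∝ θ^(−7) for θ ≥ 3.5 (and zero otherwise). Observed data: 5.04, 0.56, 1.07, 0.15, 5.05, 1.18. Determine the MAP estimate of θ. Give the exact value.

θ̂_MAP = 5.05

The Uniform(0, θ) likelihood is θ^(−n) for θ ≥ max(xᵢ), zero otherwise. Here max(xᵢ) = 5.05.
Posterior ∝ θ^(−7) · θ^(−6) = θ^(−13) on θ ≥ max(3.5, 5.05) = 5.05.
This density is strictly decreasing in θ, so the posterior mode lies at the lower boundary of the support.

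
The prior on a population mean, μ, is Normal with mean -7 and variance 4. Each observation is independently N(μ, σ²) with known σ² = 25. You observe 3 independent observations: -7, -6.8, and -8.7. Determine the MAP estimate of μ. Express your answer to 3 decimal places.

μ̂_MAP = -7.162

n = 3; x̄ = ((-7) + (-6.8) + (-8.7))/3 = -22.5/3 = -7.5.
For a Normal prior and Normal likelihood with known variance, the posterior is Normal; its mode equals its mean, the precision-weighted average.
Prior precision 1/σ₀² = 1/4 = 0.25; data precision n/σ² = 3/25 = 0.12.
μ̂ = (0.25·(-7) + 0.12·(-7.5)) / (0.25 + 0.12) = (-2.65)/0.37 = -265/37 ≈ -7.162.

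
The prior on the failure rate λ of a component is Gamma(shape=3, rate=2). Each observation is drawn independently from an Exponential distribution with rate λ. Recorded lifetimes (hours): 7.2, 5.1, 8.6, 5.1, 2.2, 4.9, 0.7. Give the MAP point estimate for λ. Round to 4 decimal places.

λ̂_MAP = 0.2514

The Exponential(rate=λ) likelihood is ∝ λ^n e^(−λΣtᵢ). Here n = 7 and Σtᵢ = 7.2 + 5.1 + 8.6 + 5.1 + 2.2 + 4.9 + 0.7 = 33.8.
Posterior ∝ λ^2e^(−2λ) · λ^7e^(−33.8λ) = λ^9e^(−35.8λ), i.e. Gamma(10, 35.8).
Mode = (a−1)/b = 9/35.8 ≈ 0.2514.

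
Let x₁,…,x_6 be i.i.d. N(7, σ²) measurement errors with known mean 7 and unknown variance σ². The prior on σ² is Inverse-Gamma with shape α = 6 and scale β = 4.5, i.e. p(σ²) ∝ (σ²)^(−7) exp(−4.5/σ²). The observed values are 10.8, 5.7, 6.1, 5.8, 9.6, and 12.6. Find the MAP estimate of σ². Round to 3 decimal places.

σ̂²_MAP = 3.275

Sum of squared deviations about the known mean: SS = (10.8−7)² + (5.7−7)² + (6.1−7)² + (5.8−7)² + (9.6−7)² + (12.6−7)² = 56.5.
The Normal likelihood contributes (σ²)^(−n/2) exp(−SS/(2σ²)), so the posterior is Inverse-Gamma(α + n/2, β + SS/2) = Inverse-Gamma(9, 32.75).
The mode of Inverse-Gamma(a, b) is b/(a+1) = 32.75/10 ≈ 3.275.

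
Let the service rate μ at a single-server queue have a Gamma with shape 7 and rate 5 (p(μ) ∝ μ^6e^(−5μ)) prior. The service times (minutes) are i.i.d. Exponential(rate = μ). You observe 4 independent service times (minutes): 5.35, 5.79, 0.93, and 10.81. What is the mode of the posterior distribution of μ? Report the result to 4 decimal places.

The Exponential(rate=μ) likelihood is ∝ μ^n e^(−μΣtᵢ). Here n = 4 and Σtᵢ = 5.35 + 5.79 + 0.93 + 10.81 = 22.88.
Posterior ∝ μ^6e^(−5μ) · μ^4e^(−22.88μ) = μ^10e^(−27.88μ), i.e. Gamma(11, 27.88).
Mode = (a−1)/b = 10/27.88 ≈ 0.3587.

μ̂_MAP = 0.3587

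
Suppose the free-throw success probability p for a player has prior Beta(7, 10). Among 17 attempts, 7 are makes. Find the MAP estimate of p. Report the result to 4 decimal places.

Prior: Beta(7, 10).
Data: 7 successes in 17 trials. The binomial likelihood contributes p^7(1−p)^10, so the posterior is Beta(7+7, 10+10) = Beta(14, 20).
For Beta(a, b) with a, b > 1 the mode is (a−1)/(a+b−2) = 13/32 ≈ 0.4063.

p̂_MAP = 0.4063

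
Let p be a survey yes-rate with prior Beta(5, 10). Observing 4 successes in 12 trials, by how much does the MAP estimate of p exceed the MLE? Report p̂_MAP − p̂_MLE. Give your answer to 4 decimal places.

MAP − MLE = -0.0133

Posterior is Beta(9, 18); MAP = (9−1)/(27−2) = 8/25 ≈ 0.32000.
MLE ignores the prior: p̂_MLE = k/n = 4/12 ≈ 0.33333.
Difference = 8/25 − 4/12 = -1/75 ≈ -0.0133.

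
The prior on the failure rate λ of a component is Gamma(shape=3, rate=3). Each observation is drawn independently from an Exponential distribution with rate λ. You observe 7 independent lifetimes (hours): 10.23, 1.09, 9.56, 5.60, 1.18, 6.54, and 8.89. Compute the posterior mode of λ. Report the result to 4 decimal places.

λ̂_MAP = 0.1953

The Exponential(rate=λ) likelihood is ∝ λ^n e^(−λΣtᵢ). Here n = 7 and Σtᵢ = 10.23 + 1.09 + 9.56 + 5.60 + 1.18 + 6.54 + 8.89 = 43.09.
Posterior ∝ λ^2e^(−3λ) · λ^7e^(−43.09λ) = λ^9e^(−46.09λ), i.e. Gamma(10, 46.09).
Mode = (a−1)/b = 9/46.09 ≈ 0.1953.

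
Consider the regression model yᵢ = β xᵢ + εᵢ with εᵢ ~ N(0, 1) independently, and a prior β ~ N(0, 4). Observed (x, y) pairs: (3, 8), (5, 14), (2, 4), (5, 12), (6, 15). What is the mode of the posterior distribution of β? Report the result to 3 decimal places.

β̂_MAP = 2.539

log p(β | y) = −Σ(yᵢ − βxᵢ)²/(2·1) − β²/(2·4) + const.
Setting the derivative to zero: Σxᵢ(yᵢ − βxᵢ)/1 − β/4 = 0, so β = Σxᵢyᵢ / (Σxᵢ² + σ²/τ²).
Σxᵢyᵢ = 3·8 + 5·14 + 2·4 + 5·12 + 6·15 = 252; Σxᵢ² = 99; σ²/τ² = 0.25.
β̂_MAP = 252 / (99 + 0.25) = 252/99.25 ≈ 2.539.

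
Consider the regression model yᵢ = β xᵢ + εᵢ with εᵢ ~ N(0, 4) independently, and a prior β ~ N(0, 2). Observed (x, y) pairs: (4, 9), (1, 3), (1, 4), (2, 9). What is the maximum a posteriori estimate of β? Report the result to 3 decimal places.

β̂_MAP = 2.542

log p(β | y) = −Σ(yᵢ − βxᵢ)²/(2·4) − β²/(2·2) + const.
Setting the derivative to zero: Σxᵢ(yᵢ − βxᵢ)/4 − β/2 = 0, so β = Σxᵢyᵢ / (Σxᵢ² + σ²/τ²).
Σxᵢyᵢ = 4·9 + 1·3 + 1·4 + 2·9 = 61; Σxᵢ² = 22; σ²/τ² = 2.
β̂_MAP = 61 / (22 + 2) = 61/24 ≈ 2.542.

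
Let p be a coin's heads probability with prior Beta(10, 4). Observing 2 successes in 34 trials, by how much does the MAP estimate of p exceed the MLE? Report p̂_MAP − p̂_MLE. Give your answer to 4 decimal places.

Posterior is Beta(12, 36); MAP = (12−1)/(48−2) = 11/46 ≈ 0.23913.
MLE ignores the prior: p̂_MLE = k/n = 2/34 ≈ 0.05882.
Difference = 11/46 − 2/34 = 141/782 ≈ 0.1803.

MAP − MLE = 0.1803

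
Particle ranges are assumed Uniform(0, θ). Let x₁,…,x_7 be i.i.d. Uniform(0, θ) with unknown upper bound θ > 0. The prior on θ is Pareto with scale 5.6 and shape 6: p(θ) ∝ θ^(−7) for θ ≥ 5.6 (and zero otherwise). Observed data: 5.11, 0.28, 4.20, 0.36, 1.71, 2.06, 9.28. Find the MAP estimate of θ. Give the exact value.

θ̂_MAP = 9.28

The Uniform(0, θ) likelihood is θ^(−n) for θ ≥ max(xᵢ), zero otherwise. Here max(xᵢ) = 9.28.
Posterior ∝ θ^(−7) · θ^(−7) = θ^(−14) on θ ≥ max(5.6, 9.28) = 9.28.
This density is strictly decreasing in θ, so the posterior mode lies at the lower boundary of the support.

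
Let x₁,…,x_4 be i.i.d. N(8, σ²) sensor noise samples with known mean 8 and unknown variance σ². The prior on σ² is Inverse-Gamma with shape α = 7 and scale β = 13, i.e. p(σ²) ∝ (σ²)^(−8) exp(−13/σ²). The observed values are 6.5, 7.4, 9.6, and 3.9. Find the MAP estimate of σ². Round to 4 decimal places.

Sum of squared deviations about the known mean: SS = (6.5−8)² + (7.4−8)² + (9.6−8)² + (3.9−8)² = 21.98.
The Normal likelihood contributes (σ²)^(−n/2) exp(−SS/(2σ²)), so the posterior is Inverse-Gamma(α + n/2, β + SS/2) = Inverse-Gamma(9, 23.99).
The mode of Inverse-Gamma(a, b) is b/(a+1) = 23.99/10 ≈ 2.3990.

σ̂²_MAP = 2.3990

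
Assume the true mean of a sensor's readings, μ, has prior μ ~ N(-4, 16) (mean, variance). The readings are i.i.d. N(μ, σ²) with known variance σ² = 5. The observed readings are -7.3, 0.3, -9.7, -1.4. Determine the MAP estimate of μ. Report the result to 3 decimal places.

n = 4; x̄ = ((-7.3) + 0.3 + (-9.7) + (-1.4))/4 = -18.1/4 = -4.525.
For a Normal prior and Normal likelihood with known variance, the posterior is Normal; its mode equals its mean, the precision-weighted average.
Prior precision 1/σ₀² = 1/16 = 0.0625; data precision n/σ² = 4/5 = 0.8.
μ̂ = (0.0625·(-4) + 0.8·(-4.525)) / (0.0625 + 0.8) = (-3.87)/0.8625 = -516/115 ≈ -4.487.

μ̂_MAP = -4.487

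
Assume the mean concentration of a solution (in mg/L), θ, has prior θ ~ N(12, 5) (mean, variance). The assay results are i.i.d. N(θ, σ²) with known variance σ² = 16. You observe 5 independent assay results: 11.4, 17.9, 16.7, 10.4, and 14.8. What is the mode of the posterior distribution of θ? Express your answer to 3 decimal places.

θ̂_MAP = 13.366

n = 5; x̄ = (11.4 + 17.9 + 16.7 + 10.4 + 14.8)/5 = 71.2/5 = 14.24.
For a Normal prior and Normal likelihood with known variance, the posterior is Normal; its mode equals its mean, the precision-weighted average.
Prior precision 1/σ₀² = 1/5 = 0.2; data precision n/σ² = 5/16 = 0.3125.
θ̂ = (0.2·12 + 0.3125·14.24) / (0.2 + 0.3125) = 6.85/0.5125 = 548/41 ≈ 13.366.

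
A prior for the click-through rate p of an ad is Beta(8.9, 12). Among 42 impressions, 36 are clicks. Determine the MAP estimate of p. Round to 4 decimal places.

Prior: Beta(8.9, 12).
Data: 36 successes in 42 trials. The binomial likelihood contributes p^36(1−p)^6, so the posterior is Beta(8.9+36, 12+6) = Beta(44.9, 18).
For Beta(a, b) with a, b > 1 the mode is (a−1)/(a+b−2) = 43.9/60.9 ≈ 0.7209.

p̂_MAP = 0.7209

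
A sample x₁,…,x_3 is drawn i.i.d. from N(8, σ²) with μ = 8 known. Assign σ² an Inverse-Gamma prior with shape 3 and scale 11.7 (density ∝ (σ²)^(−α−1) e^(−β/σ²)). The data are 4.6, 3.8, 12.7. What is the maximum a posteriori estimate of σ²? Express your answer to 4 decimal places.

Sum of squared deviations about the known mean: SS = (4.6−8)² + (3.8−8)² + (12.7−8)² = 51.29.
The Normal likelihood contributes (σ²)^(−n/2) exp(−SS/(2σ²)), so the posterior is Inverse-Gamma(α + n/2, β + SS/2) = Inverse-Gamma(4.5, 37.345).
The mode of Inverse-Gamma(a, b) is b/(a+1) = 37.345/5.5 ≈ 6.7900.

σ̂²_MAP = 6.7900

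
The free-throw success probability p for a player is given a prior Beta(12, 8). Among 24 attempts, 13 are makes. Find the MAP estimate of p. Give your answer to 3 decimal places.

p̂_MAP = 0.571

Prior: Beta(12, 8).
Data: 13 successes in 24 trials. The binomial likelihood contributes p^13(1−p)^11, so the posterior is Beta(12+13, 8+11) = Beta(25, 19).
For Beta(a, b) with a, b > 1 the mode is (a−1)/(a+b−2) = 24/42 ≈ 0.571.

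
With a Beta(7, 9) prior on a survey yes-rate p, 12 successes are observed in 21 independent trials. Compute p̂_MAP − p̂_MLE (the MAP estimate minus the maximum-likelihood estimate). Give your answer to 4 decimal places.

MAP − MLE = -0.0571

Posterior is Beta(19, 18); MAP = (19−1)/(37−2) = 18/35 ≈ 0.51429.
MLE ignores the prior: p̂_MLE = k/n = 12/21 ≈ 0.57143.
Difference = 18/35 − 12/21 = -2/35 ≈ -0.0571.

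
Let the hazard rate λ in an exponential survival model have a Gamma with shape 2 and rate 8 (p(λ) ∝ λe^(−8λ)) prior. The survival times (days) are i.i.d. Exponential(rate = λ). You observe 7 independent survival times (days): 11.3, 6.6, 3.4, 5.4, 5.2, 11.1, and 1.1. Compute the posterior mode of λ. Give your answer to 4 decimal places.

λ̂_MAP = 0.1536

The Exponential(rate=λ) likelihood is ∝ λ^n e^(−λΣtᵢ). Here n = 7 and Σtᵢ = 11.3 + 6.6 + 3.4 + 5.4 + 5.2 + 11.1 + 1.1 = 44.1.
Posterior ∝ λe^(−8λ) · λ^7e^(−44.1λ) = λ^8e^(−52.1λ), i.e. Gamma(9, 52.1).
Mode = (a−1)/b = 8/52.1 ≈ 0.1536.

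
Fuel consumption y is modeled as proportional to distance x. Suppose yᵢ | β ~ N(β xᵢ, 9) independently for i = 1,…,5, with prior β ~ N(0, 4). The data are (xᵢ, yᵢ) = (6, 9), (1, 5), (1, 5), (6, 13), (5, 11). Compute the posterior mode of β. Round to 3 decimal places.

log p(β | y) = −Σ(yᵢ − βxᵢ)²/(2·9) − β²/(2·4) + const.
Setting the derivative to zero: Σxᵢ(yᵢ − βxᵢ)/9 − β/4 = 0, so β = Σxᵢyᵢ / (Σxᵢ² + σ²/τ²).
Σxᵢyᵢ = 6·9 + 1·5 + 1·5 + 6·13 + 5·11 = 197; Σxᵢ² = 99; σ²/τ² = 2.25.
β̂_MAP = 197 / (99 + 2.25) = 197/101.25 ≈ 1.946.

β̂_MAP = 1.946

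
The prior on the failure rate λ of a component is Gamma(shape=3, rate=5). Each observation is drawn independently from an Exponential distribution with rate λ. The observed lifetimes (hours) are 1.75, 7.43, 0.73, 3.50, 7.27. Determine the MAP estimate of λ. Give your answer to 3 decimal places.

The Exponential(rate=λ) likelihood is ∝ λ^n e^(−λΣtᵢ). Here n = 5 and Σtᵢ = 1.75 + 7.43 + 0.73 + 3.50 + 7.27 = 20.68.
Posterior ∝ λ^2e^(−5λ) · λ^5e^(−20.68λ) = λ^7e^(−25.68λ), i.e. Gamma(8, 25.68).
Mode = (a−1)/b = 7/25.68 ≈ 0.273.

λ̂_MAP = 0.273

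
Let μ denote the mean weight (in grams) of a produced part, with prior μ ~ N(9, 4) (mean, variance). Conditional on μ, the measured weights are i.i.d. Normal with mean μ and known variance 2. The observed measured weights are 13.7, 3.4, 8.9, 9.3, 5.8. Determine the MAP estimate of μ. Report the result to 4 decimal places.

n = 5; x̄ = (13.7 + 3.4 + 8.9 + 9.3 + 5.8)/5 = 41.1/5 = 8.22.
For a Normal prior and Normal likelihood with known variance, the posterior is Normal; its mode equals its mean, the precision-weighted average.
Prior precision 1/σ₀² = 1/4 = 0.25; data precision n/σ² = 5/2 = 2.5.
μ̂ = (0.25·9 + 2.5·8.22) / (0.25 + 2.5) = 22.8/2.75 = 456/55 ≈ 8.2909.

μ̂_MAP = 8.2909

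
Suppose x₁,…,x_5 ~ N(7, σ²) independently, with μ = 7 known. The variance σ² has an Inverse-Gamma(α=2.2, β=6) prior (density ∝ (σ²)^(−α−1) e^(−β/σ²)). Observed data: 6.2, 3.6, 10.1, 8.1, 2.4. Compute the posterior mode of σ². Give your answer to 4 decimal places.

σ̂²_MAP = 4.9281

Sum of squared deviations about the known mean: SS = (6.2−7)² + (3.6−7)² + (10.1−7)² + (8.1−7)² + (2.4−7)² = 44.18.
The Normal likelihood contributes (σ²)^(−n/2) exp(−SS/(2σ²)), so the posterior is Inverse-Gamma(α + n/2, β + SS/2) = Inverse-Gamma(4.7, 28.09).
The mode of Inverse-Gamma(a, b) is b/(a+1) = 28.09/5.7 ≈ 4.9281.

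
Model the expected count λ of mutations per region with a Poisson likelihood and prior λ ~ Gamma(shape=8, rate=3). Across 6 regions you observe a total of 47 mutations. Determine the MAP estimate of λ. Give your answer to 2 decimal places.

λ̂_MAP = 6.00

Σxᵢ = 47, n = 6.
Posterior ∝ λ^7e^(−3λ) · λ^47e^(−6λ) = λ^54e^(−9λ), i.e. Gamma(shape=55, rate=9).
The mode of a Gamma(a, b) with a ≥ 1 (shape–rate) is (a−1)/b = 54/9 ≈ 6.00.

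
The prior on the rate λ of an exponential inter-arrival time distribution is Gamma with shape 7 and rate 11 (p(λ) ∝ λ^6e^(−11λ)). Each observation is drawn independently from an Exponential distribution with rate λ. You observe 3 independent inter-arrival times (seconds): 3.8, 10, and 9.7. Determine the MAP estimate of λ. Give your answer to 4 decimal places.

λ̂_MAP = 0.2609

The Exponential(rate=λ) likelihood is ∝ λ^n e^(−λΣtᵢ). Here n = 3 and Σtᵢ = 3.8 + 10 + 9.7 = 23.5.
Posterior ∝ λ^6e^(−11λ) · λ^3e^(−23.5λ) = λ^9e^(−34.5λ), i.e. Gamma(10, 34.5).
Mode = (a−1)/b = 9/34.5 ≈ 0.2609.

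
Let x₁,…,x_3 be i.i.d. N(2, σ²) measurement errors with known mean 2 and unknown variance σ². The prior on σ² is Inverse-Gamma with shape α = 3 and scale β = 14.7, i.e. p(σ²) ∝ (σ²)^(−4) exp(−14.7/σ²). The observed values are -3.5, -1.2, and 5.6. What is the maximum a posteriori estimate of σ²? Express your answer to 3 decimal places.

Sum of squared deviations about the known mean: SS = (-3.5−2)² + (-1.2−2)² + (5.6−2)² = 53.45.
The Normal likelihood contributes (σ²)^(−n/2) exp(−SS/(2σ²)), so the posterior is Inverse-Gamma(α + n/2, β + SS/2) = Inverse-Gamma(4.5, 41.425).
The mode of Inverse-Gamma(a, b) is b/(a+1) = 41.425/5.5 ≈ 7.532.

σ̂²_MAP = 7.532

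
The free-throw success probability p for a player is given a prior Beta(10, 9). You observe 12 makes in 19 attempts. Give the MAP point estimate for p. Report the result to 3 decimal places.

Prior: Beta(10, 9).
Data: 12 successes in 19 trials. The binomial likelihood contributes p^12(1−p)^7, so the posterior is Beta(10+12, 9+7) = Beta(22, 16).
For Beta(a, b) with a, b > 1 the mode is (a−1)/(a+b−2) = 21/36 ≈ 0.583.

p̂_MAP = 0.583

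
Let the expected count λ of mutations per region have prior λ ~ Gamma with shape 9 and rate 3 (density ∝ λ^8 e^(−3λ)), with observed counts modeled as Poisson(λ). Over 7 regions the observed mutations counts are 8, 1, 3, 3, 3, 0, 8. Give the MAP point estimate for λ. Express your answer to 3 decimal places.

Σxᵢ = 8+1+3+3+3+0+8 = 26, with n = 7.
Posterior ∝ λ^8e^(−3λ) · λ^26e^(−7λ) = λ^34e^(−10λ), i.e. Gamma(shape=35, rate=10).
The mode of a Gamma(a, b) with a ≥ 1 (shape–rate) is (a−1)/b = 34/10 ≈ 3.400.

λ̂_MAP = 3.400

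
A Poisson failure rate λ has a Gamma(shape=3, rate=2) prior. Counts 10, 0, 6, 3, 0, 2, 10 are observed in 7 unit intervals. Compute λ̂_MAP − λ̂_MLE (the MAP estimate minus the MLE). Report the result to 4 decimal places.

Σxᵢ = 31. Posterior is Gamma(34, 9); MAP = (34−1)/9 = 33/9 ≈ 3.66667.
MLE = x̄ = 31/7 ≈ 4.42857.
Difference = 33/9 − 31/7 = -16/21 ≈ -0.7619.

MAP − MLE = -0.7619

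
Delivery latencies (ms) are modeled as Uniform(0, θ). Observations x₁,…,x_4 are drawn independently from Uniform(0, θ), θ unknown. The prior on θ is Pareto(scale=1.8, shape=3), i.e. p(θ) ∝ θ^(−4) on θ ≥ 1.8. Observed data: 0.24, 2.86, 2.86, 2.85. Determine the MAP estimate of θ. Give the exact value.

The Uniform(0, θ) likelihood is θ^(−n) for θ ≥ max(xᵢ), zero otherwise. Here max(xᵢ) = 2.86.
Posterior ∝ θ^(−4) · θ^(−4) = θ^(−8) on θ ≥ max(1.8, 2.86) = 2.86.
This density is strictly decreasing in θ, so the posterior mode lies at the lower boundary of the support.

θ̂_MAP = 2.86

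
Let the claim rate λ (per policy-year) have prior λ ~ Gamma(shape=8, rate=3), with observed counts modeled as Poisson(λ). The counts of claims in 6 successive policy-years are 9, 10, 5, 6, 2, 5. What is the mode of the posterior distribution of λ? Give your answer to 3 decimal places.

λ̂_MAP = 4.889

Σxᵢ = 9+10+5+6+2+5 = 37, with n = 6.
Posterior ∝ λ^7e^(−3λ) · λ^37e^(−6λ) = λ^44e^(−9λ), i.e. Gamma(shape=45, rate=9).
The mode of a Gamma(a, b) with a ≥ 1 (shape–rate) is (a−1)/b = 44/9 ≈ 4.889.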